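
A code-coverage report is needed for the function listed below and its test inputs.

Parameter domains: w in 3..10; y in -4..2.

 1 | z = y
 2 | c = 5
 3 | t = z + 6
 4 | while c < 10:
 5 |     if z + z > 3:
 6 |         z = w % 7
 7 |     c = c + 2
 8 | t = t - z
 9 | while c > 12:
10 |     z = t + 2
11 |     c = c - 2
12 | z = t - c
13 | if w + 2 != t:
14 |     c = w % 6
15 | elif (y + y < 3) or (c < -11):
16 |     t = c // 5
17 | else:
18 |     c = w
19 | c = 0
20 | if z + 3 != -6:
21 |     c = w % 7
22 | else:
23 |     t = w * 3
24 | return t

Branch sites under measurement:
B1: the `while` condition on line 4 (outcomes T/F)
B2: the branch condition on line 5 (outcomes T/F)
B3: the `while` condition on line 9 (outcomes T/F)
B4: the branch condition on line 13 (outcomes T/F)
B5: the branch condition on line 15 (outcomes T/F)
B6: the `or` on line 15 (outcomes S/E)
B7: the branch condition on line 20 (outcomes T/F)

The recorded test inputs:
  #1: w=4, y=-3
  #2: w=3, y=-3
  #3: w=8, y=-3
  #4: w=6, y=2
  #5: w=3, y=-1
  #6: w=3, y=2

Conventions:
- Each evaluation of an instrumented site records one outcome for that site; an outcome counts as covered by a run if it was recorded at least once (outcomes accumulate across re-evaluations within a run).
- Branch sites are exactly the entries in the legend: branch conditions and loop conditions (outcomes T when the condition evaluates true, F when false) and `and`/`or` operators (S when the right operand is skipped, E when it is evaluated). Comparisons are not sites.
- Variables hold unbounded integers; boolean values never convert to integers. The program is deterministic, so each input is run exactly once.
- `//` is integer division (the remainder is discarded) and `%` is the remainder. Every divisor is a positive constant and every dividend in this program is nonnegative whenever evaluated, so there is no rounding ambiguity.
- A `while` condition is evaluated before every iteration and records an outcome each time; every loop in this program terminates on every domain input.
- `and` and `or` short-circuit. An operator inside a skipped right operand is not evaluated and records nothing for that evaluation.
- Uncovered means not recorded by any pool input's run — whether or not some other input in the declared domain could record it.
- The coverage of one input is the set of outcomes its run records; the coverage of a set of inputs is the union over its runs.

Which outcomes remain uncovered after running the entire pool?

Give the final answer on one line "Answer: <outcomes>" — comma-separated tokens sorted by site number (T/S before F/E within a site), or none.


input #1 (w=4, y=-3): covers B1=T, B1=F, B2=F, B3=F, B4=F, B5=T, B6=S, B7=T
input #2 (w=3, y=-3): covers B1=T, B1=F, B2=F, B3=F, B4=T, B7=T
input #3 (w=8, y=-3): covers B1=T, B1=F, B2=F, B3=F, B4=T, B7=T
input #4 (w=6, y=2): covers B1=T, B1=F, B2=T, B3=F, B4=T, B7=F
input #5 (w=3, y=-1): covers B1=T, B1=F, B2=F, B3=F, B4=T, B7=T
input #6 (w=3, y=2): covers B1=T, B1=F, B2=T, B3=F, B4=F, B5=F, B6=E, B7=T
union over the pool: B1=T, B1=F, B2=T, B2=F, B3=F, B4=T, B4=F, B5=T, B5=F, B6=S, B6=E, B7=T, B7=F
uncovered (1 of 14): B3=T
Answer: B3=T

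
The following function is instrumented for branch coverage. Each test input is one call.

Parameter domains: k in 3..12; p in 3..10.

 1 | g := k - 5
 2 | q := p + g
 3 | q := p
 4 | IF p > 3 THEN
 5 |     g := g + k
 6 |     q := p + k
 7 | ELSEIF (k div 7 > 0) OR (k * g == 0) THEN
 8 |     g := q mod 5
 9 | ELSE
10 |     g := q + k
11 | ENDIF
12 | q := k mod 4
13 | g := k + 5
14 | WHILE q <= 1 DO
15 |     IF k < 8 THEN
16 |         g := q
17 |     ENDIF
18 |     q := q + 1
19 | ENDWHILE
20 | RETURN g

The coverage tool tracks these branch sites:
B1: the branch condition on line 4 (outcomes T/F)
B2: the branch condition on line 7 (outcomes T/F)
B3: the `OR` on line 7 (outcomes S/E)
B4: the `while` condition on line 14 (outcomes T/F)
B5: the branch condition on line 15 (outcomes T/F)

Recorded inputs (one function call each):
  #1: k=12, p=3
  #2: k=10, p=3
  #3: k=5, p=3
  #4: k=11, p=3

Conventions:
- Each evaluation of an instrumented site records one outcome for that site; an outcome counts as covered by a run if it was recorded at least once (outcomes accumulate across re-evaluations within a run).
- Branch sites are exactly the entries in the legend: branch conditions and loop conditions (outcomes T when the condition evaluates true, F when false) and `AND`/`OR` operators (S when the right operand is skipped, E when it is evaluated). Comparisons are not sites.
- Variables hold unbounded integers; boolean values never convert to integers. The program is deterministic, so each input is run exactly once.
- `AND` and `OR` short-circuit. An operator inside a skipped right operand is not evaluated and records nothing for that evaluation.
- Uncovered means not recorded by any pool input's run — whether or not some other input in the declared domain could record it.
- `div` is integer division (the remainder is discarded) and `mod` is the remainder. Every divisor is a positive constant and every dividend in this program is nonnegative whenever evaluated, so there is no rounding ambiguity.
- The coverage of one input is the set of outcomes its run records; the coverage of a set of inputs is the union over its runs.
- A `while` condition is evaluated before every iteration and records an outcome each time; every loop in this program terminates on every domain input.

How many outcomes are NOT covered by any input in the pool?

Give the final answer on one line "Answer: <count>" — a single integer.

#1 (k=12, p=3) -> covered: B1=F, B2=T, B3=S, B4=T, B4=F, B5=F
#2 (k=10, p=3) -> covered: B1=F, B2=T, B3=S, B4=F
#3 (k=5, p=3) -> covered: B1=F, B2=T, B3=E, B4=T, B4=F, B5=T
#4 (k=11, p=3) -> covered: B1=F, B2=T, B3=S, B4=F
union over the pool: B1=F, B2=T, B3=S, B3=E, B4=T, B4=F, B5=T, B5=F
uncovered (2 of 10): B1=T, B2=F

Answer: 2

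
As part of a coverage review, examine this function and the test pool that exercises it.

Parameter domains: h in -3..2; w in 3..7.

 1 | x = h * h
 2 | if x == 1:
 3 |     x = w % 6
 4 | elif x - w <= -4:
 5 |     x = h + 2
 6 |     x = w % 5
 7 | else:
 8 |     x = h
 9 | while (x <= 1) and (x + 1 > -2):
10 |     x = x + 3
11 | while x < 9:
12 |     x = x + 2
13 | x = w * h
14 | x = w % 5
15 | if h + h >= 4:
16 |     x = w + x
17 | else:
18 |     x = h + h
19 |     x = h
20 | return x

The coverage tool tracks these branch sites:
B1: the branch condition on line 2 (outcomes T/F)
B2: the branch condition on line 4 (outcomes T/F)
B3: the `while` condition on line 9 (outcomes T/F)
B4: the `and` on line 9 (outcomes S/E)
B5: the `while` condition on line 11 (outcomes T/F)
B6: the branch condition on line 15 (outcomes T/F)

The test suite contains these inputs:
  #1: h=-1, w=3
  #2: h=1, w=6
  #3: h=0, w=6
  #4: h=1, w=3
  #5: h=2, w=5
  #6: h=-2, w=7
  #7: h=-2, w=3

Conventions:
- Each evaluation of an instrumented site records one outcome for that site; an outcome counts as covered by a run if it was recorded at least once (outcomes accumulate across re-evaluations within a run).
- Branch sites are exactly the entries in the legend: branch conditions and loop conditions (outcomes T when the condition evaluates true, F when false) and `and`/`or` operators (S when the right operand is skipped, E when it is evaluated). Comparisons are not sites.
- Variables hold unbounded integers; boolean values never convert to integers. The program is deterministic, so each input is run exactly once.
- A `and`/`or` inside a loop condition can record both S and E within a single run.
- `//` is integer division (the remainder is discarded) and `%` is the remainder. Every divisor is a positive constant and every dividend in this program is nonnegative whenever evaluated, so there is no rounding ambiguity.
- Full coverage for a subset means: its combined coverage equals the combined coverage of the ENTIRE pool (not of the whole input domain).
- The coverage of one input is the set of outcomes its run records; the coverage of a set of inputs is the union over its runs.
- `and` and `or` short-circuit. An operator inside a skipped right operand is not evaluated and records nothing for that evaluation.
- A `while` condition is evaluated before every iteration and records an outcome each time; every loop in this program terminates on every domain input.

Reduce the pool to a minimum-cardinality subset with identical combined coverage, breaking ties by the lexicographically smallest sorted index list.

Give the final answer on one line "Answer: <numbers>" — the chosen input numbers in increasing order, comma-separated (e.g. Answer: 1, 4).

#1 (h=-1, w=3) -> B1->T, B4->S, B3->F, B5->T, B5->T, B5->T, B5->F, B6->F; covered: B1=T, B3=F, B4=S, B5=T, B5=F, B6=F
#2 (h=1, w=6) -> B1->T, B4->E, B3->T, B4->S, B3->F, B5->T, B5->T, B5->T, B5->F, B6->F; covered: B1=T, B3=T, B3=F, B4=S, B4=E, B5=T, B5=F, B6=F
#3 (h=0, w=6) -> B1->F, B2->T, B4->E, B3->T, B4->S, B3->F, B5->T, B5->T, B5->T, B5->F, B6->F; covered: B1=F, B2=T, B3=T, B3=F, B4=S, B4=E, B5=T, B5=F, B6=F
#4 (h=1, w=3) -> B1->T, B4->S, B3->F, B5->T, B5->T, B5->T, B5->F, B6->F; covered: B1=T, B3=F, B4=S, B5=T, B5=F, B6=F
#5 (h=2, w=5) -> B1->F, B2->F, B4->S, B3->F, B5->T, B5->T, B5->T, B5->T, B5->F, B6->T; covered: B1=F, B2=F, B3=F, B4=S, B5=T, B5=F, B6=T
#6 (h=-2, w=7) -> B1->F, B2->F, B4->E, B3->T, B4->E, B3->T, B4->S, B3->F, B5->T, B5->T, B5->T, B5->F, B6->F; covered: B1=F, B2=F, B3=T, B3=F, B4=S, B4=E, B5=T, B5=F, B6=F
#7 (h=-2, w=3) -> B1->F, B2->F, B4->E, B3->T, B4->E, B3->T, B4->S, B3->F, B5->T, B5->T, B5->T, B5->F, B6->F; covered: B1=F, B2=F, B3=T, B3=F, B4=S, B4=E, B5=T, B5=F, B6=F
union over all inputs: B1=T, B1=F, B2=T, B2=F, B3=T, B3=F, B4=S, B4=E, B5=T, B5=F, B6=T, B6=F (12 outcomes)
every size-1 subset falls short of the 12 outcomes (best: 9/12)
every size-2 subset falls short of the 12 outcomes (best: 11/12)
at size 3, {1, 3, 5} reaches all 12 outcomes; every lexicographically earlier size-3 subset fails

Answer: 1, 3, 5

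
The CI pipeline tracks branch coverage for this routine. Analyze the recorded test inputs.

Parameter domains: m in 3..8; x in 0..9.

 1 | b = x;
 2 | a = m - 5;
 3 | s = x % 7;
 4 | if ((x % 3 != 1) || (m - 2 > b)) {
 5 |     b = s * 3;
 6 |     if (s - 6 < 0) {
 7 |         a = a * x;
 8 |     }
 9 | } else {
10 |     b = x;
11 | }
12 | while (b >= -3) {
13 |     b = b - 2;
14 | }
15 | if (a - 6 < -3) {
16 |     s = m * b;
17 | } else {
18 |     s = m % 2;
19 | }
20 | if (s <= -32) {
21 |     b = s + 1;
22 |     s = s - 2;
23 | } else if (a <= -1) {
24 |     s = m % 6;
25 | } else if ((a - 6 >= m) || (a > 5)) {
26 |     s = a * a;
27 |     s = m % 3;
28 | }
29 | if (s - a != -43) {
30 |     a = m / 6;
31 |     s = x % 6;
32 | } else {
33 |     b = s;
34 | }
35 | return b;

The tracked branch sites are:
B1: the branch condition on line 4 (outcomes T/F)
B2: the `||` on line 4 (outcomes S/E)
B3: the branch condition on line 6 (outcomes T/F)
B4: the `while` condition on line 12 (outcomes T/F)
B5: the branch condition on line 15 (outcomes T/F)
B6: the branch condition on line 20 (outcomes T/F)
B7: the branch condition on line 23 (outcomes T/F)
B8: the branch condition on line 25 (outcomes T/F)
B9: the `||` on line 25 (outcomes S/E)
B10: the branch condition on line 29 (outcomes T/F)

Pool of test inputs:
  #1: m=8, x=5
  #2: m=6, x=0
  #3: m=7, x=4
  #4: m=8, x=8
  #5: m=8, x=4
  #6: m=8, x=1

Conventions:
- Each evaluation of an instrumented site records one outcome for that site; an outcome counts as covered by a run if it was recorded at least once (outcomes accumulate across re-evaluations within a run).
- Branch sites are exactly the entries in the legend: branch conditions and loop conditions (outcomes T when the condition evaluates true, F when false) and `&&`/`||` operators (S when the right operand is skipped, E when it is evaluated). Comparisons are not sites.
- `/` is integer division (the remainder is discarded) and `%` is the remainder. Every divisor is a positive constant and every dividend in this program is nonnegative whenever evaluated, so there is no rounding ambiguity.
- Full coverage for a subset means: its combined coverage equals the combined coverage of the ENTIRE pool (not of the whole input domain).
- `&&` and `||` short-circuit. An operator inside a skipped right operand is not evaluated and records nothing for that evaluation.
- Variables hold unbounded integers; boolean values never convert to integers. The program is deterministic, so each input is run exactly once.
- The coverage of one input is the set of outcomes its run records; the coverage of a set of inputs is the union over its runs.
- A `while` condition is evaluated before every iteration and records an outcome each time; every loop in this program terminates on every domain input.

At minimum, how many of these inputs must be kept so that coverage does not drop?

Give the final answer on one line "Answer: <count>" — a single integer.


input #1, m=8, x=5: events B2->S, B1->T, B3->T, B4->T, B4->T, B4->T, B4->T, B4->T, B4->T, B4->T, B4->T, B4->T, B4->T, B4->F, ...; outcomes B1=T, B2=S, B3=T, B4=T, B4=F, B5=F, B6=F, B7=F, B8=T, B9=S, B10=T
input #2, m=6, x=0: events B2->S, B1->T, B3->T, B4->T, B4->T, B4->F, B5->T, B6->F, B7->F, B9->E, B8->F, B10->T; outcomes B1=T, B2=S, B3=T, B4=T, B4=F, B5=T, B6=F, B7=F, B8=F, B9=E, B10=T
input #3, m=7, x=4: events B2->E, B1->T, B3->T, B4->T, B4->T, B4->T, B4->T, B4->T, B4->T, B4->T, B4->T, B4->F, B5->F, B6->F, ...; outcomes B1=T, B2=E, B3=T, B4=T, B4=F, B5=F, B6=F, B7=F, B8=T, B9=E, B10=T
input #4, m=8, x=8: events B2->S, B1->T, B3->T, B4->T, B4->T, B4->T, B4->T, B4->F, B5->F, B6->F, B7->F, B9->S, B8->T, B10->T; outcomes B1=T, B2=S, B3=T, B4=T, B4=F, B5=F, B6=F, B7=F, B8=T, B9=S, B10=T
input #5, m=8, x=4: events B2->E, B1->T, B3->T, B4->T, B4->T, B4->T, B4->T, B4->T, B4->T, B4->T, B4->T, B4->F, B5->F, B6->F, ...; outcomes B1=T, B2=E, B3=T, B4=T, B4=F, B5=F, B6=F, B7=F, B8=T, B9=E, B10=T
input #6, m=8, x=1: events B2->E, B1->T, B3->T, B4->T, B4->T, B4->T, B4->T, B4->F, B5->F, B6->F, B7->F, B9->E, B8->F, B10->T; outcomes B1=T, B2=E, B3=T, B4=T, B4=F, B5=F, B6=F, B7=F, B8=F, B9=E, B10=T
the full pool covers 15 outcomes: B1=T, B2=S, B2=E, B3=T, B4=T, B4=F, B5=T, B5=F, B6=F, B7=F, B8=T, B8=F, B9=S, B9=E, B10=T
checked all size-1 subsets: none covers 15 outcomes (max 11/15)
checked all size-2 subsets: none covers 15 outcomes (max 14/15)
size 3: inputs {1, 2, 3} cover all 15 outcomes, and no lexicographically smaller subset of this size does
Answer: 3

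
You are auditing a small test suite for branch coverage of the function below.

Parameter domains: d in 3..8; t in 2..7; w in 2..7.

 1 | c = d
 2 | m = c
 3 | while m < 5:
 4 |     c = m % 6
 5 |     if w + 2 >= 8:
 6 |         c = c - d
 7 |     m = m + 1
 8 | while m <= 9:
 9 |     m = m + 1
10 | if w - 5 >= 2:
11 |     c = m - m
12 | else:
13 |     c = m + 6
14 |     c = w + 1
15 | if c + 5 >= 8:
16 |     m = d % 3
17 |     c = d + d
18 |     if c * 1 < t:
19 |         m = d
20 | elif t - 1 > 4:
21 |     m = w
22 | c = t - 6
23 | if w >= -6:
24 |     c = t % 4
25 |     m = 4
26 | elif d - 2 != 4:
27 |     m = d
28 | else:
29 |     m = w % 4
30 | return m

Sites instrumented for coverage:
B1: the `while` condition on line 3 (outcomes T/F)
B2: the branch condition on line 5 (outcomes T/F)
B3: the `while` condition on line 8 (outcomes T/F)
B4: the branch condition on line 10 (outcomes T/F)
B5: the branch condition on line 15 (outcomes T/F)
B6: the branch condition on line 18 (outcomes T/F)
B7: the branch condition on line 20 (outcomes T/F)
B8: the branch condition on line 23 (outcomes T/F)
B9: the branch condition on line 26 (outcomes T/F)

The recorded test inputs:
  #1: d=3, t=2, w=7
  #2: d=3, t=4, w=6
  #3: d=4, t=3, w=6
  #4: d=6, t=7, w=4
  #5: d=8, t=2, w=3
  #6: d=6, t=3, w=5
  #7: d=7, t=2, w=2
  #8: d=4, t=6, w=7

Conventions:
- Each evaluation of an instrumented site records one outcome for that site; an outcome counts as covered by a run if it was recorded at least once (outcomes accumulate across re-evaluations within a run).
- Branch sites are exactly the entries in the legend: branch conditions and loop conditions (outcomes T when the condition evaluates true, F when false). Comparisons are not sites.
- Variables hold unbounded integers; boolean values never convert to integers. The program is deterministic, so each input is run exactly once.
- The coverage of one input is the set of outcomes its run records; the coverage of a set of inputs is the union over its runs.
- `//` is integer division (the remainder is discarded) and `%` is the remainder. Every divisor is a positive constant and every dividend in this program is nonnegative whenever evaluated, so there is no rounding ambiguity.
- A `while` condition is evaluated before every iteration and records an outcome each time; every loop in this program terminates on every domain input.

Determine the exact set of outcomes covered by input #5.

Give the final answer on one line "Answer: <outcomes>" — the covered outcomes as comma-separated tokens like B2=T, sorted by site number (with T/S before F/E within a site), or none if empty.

Running input #5 (d=8, t=2, w=3), event by event:
  B1->F, B3->T, B3->T, B3->F, B4->F, B5->T, B6->F, B8->T
deduplicating events, the covered set is: B1=F, B3=T, B3=F, B4=F, B5=T, B6=F, B8=T

Answer: B1=F, B3=T, B3=F, B4=F, B5=T, B6=F, B8=T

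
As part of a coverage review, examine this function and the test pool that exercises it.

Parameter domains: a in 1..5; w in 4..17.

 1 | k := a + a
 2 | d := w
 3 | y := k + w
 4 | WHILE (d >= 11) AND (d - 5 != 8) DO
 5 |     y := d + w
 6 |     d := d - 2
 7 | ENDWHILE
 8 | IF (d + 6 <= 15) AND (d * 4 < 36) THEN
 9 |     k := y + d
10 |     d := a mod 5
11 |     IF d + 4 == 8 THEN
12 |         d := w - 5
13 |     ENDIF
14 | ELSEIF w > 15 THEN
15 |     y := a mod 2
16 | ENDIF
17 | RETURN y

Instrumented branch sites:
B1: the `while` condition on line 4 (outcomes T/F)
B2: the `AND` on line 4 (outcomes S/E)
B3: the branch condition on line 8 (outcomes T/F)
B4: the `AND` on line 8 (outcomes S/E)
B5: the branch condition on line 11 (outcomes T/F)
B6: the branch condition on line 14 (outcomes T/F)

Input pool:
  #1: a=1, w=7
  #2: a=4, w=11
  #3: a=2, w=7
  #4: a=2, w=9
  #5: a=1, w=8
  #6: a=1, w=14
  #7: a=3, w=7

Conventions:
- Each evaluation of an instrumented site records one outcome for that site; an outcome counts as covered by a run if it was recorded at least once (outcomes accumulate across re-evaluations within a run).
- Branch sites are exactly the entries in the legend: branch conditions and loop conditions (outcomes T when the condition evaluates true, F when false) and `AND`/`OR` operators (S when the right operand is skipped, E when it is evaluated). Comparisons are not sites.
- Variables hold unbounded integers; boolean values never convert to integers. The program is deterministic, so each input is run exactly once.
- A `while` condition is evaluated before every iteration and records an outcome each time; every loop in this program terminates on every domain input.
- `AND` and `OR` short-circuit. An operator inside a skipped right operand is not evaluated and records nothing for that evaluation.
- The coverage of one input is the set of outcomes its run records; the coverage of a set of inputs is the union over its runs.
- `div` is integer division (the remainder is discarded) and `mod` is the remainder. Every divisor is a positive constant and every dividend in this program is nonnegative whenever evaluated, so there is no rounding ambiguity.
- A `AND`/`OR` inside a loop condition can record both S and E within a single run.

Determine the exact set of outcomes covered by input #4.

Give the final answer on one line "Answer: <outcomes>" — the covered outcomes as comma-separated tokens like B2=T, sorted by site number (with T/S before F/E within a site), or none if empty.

Event log for input #4 (a=2, w=9):
  B2->S, B1->F, B4->E, B3->F, B6->F
collecting distinct outcomes: B1=F, B2=S, B3=F, B4=E, B6=F

Answer: B1=F, B2=S, B3=F, B4=E, B6=F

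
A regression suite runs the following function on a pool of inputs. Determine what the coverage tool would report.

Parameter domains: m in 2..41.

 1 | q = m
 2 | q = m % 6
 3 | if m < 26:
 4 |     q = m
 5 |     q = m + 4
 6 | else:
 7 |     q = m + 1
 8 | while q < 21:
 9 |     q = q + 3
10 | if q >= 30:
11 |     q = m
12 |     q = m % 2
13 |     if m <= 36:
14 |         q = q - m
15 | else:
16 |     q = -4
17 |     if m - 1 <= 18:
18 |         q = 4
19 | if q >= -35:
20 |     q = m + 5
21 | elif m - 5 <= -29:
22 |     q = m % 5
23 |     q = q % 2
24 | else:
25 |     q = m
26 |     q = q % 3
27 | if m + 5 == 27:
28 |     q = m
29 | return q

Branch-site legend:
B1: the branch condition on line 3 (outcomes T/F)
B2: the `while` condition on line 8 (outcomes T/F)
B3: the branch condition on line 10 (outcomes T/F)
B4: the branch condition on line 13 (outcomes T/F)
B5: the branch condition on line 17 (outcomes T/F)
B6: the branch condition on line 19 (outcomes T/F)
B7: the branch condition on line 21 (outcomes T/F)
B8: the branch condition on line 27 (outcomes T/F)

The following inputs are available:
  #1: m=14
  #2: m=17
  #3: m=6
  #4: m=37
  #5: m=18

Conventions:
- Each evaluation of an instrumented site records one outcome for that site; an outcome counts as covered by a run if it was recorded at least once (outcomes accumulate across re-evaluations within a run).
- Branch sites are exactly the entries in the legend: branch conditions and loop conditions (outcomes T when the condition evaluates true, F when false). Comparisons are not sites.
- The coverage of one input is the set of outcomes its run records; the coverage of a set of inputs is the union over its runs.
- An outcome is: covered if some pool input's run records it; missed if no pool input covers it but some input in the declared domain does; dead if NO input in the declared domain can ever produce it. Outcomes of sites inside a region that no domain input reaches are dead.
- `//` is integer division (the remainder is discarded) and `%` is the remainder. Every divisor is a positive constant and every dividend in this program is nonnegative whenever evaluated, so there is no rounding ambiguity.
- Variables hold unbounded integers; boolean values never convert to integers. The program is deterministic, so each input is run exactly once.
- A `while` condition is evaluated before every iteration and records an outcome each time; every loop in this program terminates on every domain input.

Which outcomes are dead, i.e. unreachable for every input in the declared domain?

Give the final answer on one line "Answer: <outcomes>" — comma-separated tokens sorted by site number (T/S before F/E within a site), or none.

checking every outcome against all 40 domain inputs:
  B7=T: zero occurrences over every domain input -> dead
  reachable outcomes have witnesses, e.g. B1=T (e.g. m=2), B1=F (e.g. m=26), B2=T (e.g. m=2), B2=F (e.g. m=2)

Answer: B7=T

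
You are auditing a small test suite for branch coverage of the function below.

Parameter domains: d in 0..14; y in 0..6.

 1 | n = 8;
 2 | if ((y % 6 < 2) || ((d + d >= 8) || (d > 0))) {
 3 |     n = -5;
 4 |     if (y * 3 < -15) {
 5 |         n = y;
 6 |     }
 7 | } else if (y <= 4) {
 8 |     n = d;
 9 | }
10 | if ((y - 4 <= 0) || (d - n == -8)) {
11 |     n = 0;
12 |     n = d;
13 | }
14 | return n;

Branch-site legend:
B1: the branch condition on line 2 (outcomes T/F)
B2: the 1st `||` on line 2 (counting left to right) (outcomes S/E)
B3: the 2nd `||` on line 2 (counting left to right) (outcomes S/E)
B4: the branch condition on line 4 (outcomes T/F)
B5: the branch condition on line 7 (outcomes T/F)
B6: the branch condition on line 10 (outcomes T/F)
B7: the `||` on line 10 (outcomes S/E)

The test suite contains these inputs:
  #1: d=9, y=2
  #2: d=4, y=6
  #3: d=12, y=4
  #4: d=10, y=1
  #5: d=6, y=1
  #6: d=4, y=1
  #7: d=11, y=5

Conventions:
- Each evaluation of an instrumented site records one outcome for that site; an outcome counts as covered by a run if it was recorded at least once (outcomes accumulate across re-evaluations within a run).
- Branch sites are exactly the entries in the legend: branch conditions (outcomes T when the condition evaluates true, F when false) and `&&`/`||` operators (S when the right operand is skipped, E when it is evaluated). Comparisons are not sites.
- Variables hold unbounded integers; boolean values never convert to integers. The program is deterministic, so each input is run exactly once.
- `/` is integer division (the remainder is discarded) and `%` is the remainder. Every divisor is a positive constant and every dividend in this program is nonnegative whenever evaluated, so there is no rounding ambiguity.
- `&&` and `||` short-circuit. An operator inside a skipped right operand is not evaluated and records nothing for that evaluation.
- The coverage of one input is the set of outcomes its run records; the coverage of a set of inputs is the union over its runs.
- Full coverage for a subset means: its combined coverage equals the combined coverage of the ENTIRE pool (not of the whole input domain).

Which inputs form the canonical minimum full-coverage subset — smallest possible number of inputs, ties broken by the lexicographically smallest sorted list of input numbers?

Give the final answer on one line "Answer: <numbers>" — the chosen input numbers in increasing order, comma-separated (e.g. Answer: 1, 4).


#1 (d=9, y=2) -> B2->E, B3->S, B1->T, B4->F, B7->S, B6->T; covered: B1=T, B2=E, B3=S, B4=F, B6=T, B7=S
#2 (d=4, y=6) -> B2->S, B1->T, B4->F, B7->E, B6->F; covered: B1=T, B2=S, B4=F, B6=F, B7=E
#3 (d=12, y=4) -> B2->E, B3->S, B1->T, B4->F, B7->S, B6->T; covered: B1=T, B2=E, B3=S, B4=F, B6=T, B7=S
#4 (d=10, y=1) -> B2->S, B1->T, B4->F, B7->S, B6->T; covered: B1=T, B2=S, B4=F, B6=T, B7=S
#5 (d=6, y=1) -> B2->S, B1->T, B4->F, B7->S, B6->T; covered: B1=T, B2=S, B4=F, B6=T, B7=S
#6 (d=4, y=1) -> B2->S, B1->T, B4->F, B7->S, B6->T; covered: B1=T, B2=S, B4=F, B6=T, B7=S
#7 (d=11, y=5) -> B2->E, B3->S, B1->T, B4->F, B7->E, B6->F; covered: B1=T, B2=E, B3=S, B4=F, B6=F, B7=E
pool-wide coverage (9 outcomes): B1=T, B2=S, B2=E, B3=S, B4=F, B6=T, B6=F, B7=S, B7=E
no size-1 subset reaches all 9 outcomes (best union: 6/9)
size 2: inputs {1, 2} cover all 9 outcomes, and no lexicographically smaller subset of this size does
Answer: 1, 2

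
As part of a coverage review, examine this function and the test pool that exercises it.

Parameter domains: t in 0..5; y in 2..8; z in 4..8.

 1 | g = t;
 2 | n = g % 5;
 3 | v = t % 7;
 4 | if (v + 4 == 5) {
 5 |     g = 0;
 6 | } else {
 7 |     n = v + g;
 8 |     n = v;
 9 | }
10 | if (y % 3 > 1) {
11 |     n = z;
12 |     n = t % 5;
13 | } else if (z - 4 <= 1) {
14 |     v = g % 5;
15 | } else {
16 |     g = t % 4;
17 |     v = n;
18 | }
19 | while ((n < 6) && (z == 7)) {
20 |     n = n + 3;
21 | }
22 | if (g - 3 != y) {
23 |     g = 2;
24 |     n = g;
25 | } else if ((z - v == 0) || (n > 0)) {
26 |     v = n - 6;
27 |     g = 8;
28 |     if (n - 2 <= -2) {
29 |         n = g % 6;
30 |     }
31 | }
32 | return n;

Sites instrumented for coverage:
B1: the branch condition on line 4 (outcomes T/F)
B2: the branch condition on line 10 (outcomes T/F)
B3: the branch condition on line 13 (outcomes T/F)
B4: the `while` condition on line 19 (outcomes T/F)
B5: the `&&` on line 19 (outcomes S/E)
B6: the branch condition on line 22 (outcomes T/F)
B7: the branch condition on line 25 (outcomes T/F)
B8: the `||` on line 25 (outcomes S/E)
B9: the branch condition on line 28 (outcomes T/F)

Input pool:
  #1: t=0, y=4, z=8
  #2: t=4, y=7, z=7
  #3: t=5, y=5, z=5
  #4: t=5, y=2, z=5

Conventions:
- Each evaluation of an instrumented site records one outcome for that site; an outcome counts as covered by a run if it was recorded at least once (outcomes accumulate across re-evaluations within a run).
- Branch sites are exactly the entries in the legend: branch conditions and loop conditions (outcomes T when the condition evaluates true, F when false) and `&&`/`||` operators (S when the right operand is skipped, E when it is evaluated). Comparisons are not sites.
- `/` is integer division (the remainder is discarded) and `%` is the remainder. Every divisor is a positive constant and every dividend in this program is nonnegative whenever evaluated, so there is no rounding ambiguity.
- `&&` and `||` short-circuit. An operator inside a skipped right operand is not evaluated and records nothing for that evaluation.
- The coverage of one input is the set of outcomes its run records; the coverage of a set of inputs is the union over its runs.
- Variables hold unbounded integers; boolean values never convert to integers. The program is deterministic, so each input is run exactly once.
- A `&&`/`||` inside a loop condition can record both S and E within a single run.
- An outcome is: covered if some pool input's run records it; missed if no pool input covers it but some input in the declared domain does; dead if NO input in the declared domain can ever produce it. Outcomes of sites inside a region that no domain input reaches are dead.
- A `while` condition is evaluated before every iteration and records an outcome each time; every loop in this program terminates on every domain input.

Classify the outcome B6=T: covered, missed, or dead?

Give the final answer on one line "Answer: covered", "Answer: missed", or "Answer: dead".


B6=T is recorded by pool input(s) 1, 2, 3 -> covered
Answer: covered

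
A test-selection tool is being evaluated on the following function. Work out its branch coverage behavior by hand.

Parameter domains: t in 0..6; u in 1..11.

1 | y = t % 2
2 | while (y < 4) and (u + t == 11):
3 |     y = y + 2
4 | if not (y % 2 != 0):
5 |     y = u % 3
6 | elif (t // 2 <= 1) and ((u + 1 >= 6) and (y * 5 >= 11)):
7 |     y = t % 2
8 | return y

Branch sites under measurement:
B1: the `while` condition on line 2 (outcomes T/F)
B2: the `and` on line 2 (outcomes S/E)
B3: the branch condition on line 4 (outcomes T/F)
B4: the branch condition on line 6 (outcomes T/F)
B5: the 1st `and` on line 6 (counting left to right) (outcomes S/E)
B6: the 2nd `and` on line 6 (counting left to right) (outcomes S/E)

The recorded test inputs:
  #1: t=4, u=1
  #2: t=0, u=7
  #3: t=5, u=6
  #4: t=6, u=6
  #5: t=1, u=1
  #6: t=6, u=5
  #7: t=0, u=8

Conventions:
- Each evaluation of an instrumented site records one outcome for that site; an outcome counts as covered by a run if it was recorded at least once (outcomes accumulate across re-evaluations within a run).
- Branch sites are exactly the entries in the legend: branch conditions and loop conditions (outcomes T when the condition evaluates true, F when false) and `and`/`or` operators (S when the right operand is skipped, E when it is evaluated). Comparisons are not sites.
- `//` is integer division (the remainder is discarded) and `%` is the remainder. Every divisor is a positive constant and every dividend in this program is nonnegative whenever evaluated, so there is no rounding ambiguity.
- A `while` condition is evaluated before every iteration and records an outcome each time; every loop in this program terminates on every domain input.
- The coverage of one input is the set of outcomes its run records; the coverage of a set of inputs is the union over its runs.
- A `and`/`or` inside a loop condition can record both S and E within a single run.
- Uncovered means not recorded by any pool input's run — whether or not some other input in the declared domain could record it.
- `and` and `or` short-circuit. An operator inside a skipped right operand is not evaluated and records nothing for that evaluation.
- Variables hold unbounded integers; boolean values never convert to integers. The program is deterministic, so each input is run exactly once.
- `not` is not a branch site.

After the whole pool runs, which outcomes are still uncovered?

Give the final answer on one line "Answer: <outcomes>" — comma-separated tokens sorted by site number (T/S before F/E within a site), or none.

input #1 (t=4, u=1): events B2->E, B1->F, B3->T; covers B1=F, B2=E, B3=T
input #2 (t=0, u=7): events B2->E, B1->F, B3->T; covers B1=F, B2=E, B3=T
input #3 (t=5, u=6): events B2->E, B1->T, B2->E, B1->T, B2->S, B1->F, B3->F, B5->S, B4->F; covers B1=T, B1=F, B2=S, B2=E, B3=F, B4=F, B5=S
input #4 (t=6, u=6): events B2->E, B1->F, B3->T; covers B1=F, B2=E, B3=T
input #5 (t=1, u=1): events B2->E, B1->F, B3->F, B5->E, B6->S, B4->F; covers B1=F, B2=E, B3=F, B4=F, B5=E, B6=S
input #6 (t=6, u=5): events B2->E, B1->T, B2->E, B1->T, B2->S, B1->F, B3->T; covers B1=T, B1=F, B2=S, B2=E, B3=T
input #7 (t=0, u=8): events B2->E, B1->F, B3->T; covers B1=F, B2=E, B3=T
union over the pool: B1=T, B1=F, B2=S, B2=E, B3=T, B3=F, B4=F, B5=S, B5=E, B6=S
uncovered (2 of 12): B4=T, B6=E

Answer: B4=T, B6=E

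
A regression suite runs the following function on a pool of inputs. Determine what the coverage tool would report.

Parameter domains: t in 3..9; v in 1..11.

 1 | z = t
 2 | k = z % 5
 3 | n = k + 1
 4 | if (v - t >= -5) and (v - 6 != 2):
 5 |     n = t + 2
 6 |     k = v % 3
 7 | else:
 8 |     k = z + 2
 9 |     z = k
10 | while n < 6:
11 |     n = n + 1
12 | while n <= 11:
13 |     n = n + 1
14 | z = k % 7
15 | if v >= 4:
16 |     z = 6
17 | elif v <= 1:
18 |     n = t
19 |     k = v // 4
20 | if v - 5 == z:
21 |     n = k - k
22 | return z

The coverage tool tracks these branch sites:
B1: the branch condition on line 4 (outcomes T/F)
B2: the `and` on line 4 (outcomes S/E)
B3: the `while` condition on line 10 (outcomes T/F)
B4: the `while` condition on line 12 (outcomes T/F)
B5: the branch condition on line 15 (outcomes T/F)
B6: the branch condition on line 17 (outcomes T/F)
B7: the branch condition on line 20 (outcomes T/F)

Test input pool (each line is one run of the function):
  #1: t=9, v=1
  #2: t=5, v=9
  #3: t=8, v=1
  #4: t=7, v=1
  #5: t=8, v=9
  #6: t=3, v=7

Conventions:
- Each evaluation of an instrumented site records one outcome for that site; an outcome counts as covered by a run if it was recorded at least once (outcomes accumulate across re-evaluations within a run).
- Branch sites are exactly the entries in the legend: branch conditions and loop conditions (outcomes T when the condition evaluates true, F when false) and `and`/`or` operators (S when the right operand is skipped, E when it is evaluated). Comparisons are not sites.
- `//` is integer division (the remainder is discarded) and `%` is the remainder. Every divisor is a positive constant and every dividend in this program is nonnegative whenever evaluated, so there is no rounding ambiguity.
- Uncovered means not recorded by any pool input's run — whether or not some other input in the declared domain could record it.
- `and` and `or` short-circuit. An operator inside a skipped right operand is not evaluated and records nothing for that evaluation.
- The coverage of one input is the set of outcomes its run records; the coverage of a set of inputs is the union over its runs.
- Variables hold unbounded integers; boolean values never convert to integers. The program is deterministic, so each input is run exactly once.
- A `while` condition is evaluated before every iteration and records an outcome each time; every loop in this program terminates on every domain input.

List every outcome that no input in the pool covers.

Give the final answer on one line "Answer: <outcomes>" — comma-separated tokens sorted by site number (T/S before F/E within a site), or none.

test 1 (t=9, v=1) fires B2->S, B1->F, B3->T, B3->F, B4->T, B4->T, B4->T, B4->T, B4->T, B4->T, B4->F, B5->F, B6->T, B7->F; hits B1=F, B2=S, B3=T, B3=F, B4=T, B4=F, B5=F, B6=T, B7=F
test 2 (t=5, v=9) fires B2->E, B1->T, B3->F, B4->T, B4->T, B4->T, B4->T, B4->T, B4->F, B5->T, B7->F; hits B1=T, B2=E, B3=F, B4=T, B4=F, B5=T, B7=F
test 3 (t=8, v=1) fires B2->S, B1->F, B3->T, B3->T, B3->F, B4->T, B4->T, B4->T, B4->T, B4->T, B4->T, B4->F, B5->F, B6->T, ...; hits B1=F, B2=S, B3=T, B3=F, B4=T, B4=F, B5=F, B6=T, B7=F
test 4 (t=7, v=1) fires B2->S, B1->F, B3->T, B3->T, B3->T, B3->F, B4->T, B4->T, B4->T, B4->T, B4->T, B4->T, B4->F, B5->F, ...; hits B1=F, B2=S, B3=T, B3=F, B4=T, B4=F, B5=F, B6=T, B7=F
test 5 (t=8, v=9) fires B2->E, B1->T, B3->F, B4->T, B4->T, B4->F, B5->T, B7->F; hits B1=T, B2=E, B3=F, B4=T, B4=F, B5=T, B7=F
test 6 (t=3, v=7) fires B2->E, B1->T, B3->T, B3->F, B4->T, B4->T, B4->T, B4->T, B4->T, B4->T, B4->F, B5->T, B7->F; hits B1=T, B2=E, B3=T, B3=F, B4=T, B4=F, B5=T, B7=F
union over the pool: B1=T, B1=F, B2=S, B2=E, B3=T, B3=F, B4=T, B4=F, B5=T, B5=F, B6=T, B7=F
uncovered (2 of 14): B6=F, B7=T

Answer: B6=F, B7=T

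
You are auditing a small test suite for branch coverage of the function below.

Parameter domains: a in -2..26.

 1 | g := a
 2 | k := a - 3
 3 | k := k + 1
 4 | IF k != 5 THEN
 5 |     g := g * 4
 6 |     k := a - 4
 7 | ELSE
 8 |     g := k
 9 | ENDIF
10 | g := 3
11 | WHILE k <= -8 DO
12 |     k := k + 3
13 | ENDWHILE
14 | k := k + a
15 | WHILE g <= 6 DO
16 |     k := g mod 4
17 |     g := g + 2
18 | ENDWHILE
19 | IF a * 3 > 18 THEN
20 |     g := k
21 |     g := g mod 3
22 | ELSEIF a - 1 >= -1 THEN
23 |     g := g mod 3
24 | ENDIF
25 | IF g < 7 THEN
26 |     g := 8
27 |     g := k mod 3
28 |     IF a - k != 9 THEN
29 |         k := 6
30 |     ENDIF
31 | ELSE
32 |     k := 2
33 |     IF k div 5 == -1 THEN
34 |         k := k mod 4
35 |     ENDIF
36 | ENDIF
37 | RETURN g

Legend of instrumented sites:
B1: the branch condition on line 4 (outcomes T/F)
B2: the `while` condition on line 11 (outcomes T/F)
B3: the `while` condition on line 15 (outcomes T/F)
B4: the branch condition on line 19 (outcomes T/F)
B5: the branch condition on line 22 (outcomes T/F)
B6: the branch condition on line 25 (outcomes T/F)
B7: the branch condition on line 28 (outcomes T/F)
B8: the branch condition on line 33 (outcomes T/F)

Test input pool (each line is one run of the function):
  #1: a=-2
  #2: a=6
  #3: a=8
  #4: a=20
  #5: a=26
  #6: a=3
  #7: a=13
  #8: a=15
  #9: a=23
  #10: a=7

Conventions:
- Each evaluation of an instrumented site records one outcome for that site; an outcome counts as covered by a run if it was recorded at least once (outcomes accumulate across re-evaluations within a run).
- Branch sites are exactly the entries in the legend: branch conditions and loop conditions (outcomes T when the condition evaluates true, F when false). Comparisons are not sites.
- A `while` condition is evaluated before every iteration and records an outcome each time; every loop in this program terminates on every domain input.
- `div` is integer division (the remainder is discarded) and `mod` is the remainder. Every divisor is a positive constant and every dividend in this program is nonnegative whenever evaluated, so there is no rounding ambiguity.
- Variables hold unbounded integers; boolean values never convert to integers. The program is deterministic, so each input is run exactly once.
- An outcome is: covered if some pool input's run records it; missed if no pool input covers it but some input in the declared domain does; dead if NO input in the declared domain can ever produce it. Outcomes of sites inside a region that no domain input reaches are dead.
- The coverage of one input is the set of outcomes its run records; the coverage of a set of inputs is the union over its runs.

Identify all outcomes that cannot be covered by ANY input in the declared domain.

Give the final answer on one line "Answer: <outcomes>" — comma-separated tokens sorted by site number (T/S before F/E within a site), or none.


running all 29 domain inputs and tallying outcomes:
  B2=T: unreachable across the whole domain -> dead
  B8=T: unreachable across the whole domain -> dead
  reachable outcomes have witnesses, e.g. B1=T (e.g. a=-2), B1=F (e.g. a=7), B2=F (e.g. a=-2), B3=T (e.g. a=-2)
Answer: B2=T, B8=T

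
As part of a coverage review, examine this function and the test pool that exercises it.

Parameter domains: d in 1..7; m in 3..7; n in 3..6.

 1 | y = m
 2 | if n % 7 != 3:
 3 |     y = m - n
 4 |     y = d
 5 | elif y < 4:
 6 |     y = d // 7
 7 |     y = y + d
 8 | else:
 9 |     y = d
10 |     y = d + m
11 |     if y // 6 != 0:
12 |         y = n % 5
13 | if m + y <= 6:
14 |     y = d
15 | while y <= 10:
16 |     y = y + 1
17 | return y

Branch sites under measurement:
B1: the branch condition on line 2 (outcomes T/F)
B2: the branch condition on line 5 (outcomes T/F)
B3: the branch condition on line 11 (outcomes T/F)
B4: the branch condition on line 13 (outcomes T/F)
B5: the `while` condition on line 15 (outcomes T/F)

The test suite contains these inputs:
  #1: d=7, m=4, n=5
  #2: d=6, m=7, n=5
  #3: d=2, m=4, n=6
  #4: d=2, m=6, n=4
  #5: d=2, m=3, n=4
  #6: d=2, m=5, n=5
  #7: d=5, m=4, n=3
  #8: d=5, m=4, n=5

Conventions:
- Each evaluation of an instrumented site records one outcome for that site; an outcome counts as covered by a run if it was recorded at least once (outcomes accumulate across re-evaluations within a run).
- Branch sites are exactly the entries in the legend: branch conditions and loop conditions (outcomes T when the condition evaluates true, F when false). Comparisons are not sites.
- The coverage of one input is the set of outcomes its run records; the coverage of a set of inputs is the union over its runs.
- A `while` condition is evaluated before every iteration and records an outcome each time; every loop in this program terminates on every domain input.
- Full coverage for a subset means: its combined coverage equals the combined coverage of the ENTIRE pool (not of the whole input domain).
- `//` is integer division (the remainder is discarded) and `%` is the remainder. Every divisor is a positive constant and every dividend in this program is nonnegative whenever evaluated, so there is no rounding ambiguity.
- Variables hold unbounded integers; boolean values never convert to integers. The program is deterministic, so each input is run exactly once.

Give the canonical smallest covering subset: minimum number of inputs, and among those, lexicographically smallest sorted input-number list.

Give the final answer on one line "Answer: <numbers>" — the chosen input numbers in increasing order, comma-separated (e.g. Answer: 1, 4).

input #1 (d=7, m=4, n=5): events B1->T, B4->F, B5->T, B5->T, B5->T, B5->T, B5->F; covers B1=T, B4=F, B5=T, B5=F
input #2 (d=6, m=7, n=5): events B1->T, B4->F, B5->T, B5->T, B5->T, B5->T, B5->T, B5->F; covers B1=T, B4=F, B5=T, B5=F
input #3 (d=2, m=4, n=6): events B1->T, B4->T, B5->T, B5->T, B5->T, B5->T, B5->T, B5->T, B5->T, B5->T, B5->T, B5->F; covers B1=T, B4=T, B5=T, B5=F
input #4 (d=2, m=6, n=4): events B1->T, B4->F, B5->T, B5->T, B5->T, B5->T, B5->T, B5->T, B5->T, B5->T, B5->T, B5->F; covers B1=T, B4=F, B5=T, B5=F
input #5 (d=2, m=3, n=4): events B1->T, B4->T, B5->T, B5->T, B5->T, B5->T, B5->T, B5->T, B5->T, B5->T, B5->T, B5->F; covers B1=T, B4=T, B5=T, B5=F
input #6 (d=2, m=5, n=5): events B1->T, B4->F, B5->T, B5->T, B5->T, B5->T, B5->T, B5->T, B5->T, B5->T, B5->T, B5->F; covers B1=T, B4=F, B5=T, B5=F
input #7 (d=5, m=4, n=3): events B1->F, B2->F, B3->T, B4->F, B5->T, B5->T, B5->T, B5->T, B5->T, B5->T, B5->T, B5->T, B5->F; covers B1=F, B2=F, B3=T, B4=F, B5=T, B5=F
input #8 (d=5, m=4, n=5): events B1->T, B4->F, B5->T, B5->T, B5->T, B5->T, B5->T, B5->T, B5->F; covers B1=T, B4=F, B5=T, B5=F
together the pool reaches 8 outcomes: B1=T, B1=F, B2=F, B3=T, B4=T, B4=F, B5=T, B5=F
every size-1 subset falls short of the 8 outcomes (best: 6/8)
the canonical winner is {3, 7}: size 2, full 8-outcome coverage, earliest index list among size-2 covers

Answer: 3, 7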